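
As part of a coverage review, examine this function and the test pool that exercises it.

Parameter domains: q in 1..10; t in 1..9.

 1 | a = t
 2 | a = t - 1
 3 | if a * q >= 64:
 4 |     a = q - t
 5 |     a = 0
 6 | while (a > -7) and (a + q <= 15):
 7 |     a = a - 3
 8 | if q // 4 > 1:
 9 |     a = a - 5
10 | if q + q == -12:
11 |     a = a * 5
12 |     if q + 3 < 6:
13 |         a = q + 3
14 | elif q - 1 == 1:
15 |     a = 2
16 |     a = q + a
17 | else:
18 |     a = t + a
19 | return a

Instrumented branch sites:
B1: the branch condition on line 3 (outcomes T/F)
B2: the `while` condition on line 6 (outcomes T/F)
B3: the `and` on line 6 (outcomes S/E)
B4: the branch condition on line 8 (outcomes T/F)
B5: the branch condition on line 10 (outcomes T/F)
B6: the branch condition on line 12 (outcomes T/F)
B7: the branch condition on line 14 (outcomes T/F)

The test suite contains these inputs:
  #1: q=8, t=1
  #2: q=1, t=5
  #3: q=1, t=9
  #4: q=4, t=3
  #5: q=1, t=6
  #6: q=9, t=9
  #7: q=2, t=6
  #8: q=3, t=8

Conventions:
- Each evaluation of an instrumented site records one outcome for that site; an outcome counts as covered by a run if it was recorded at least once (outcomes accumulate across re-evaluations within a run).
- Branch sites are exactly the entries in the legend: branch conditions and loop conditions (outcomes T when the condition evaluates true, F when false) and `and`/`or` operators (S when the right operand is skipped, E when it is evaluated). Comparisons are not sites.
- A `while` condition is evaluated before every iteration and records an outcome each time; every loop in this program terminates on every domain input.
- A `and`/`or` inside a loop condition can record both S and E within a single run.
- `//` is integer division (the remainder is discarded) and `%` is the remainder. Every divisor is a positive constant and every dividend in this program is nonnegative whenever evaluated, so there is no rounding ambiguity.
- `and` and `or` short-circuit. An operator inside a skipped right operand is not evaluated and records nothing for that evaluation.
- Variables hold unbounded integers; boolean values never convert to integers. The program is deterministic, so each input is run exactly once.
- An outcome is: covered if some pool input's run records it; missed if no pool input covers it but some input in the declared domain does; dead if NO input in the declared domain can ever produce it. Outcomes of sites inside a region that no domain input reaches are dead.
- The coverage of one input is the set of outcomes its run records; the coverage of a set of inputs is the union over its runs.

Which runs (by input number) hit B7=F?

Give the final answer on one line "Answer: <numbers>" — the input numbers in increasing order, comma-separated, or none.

input #1 (q=8, t=1): produces B7=F
input #2 (q=1, t=5): produces B7=F
input #3 (q=1, t=9): produces B7=F
input #4 (q=4, t=3): produces B7=F
input #5 (q=1, t=6): produces B7=F
input #6 (q=9, t=9): produces B7=F
input #7 (q=2, t=6): does not produce B7=F
input #8 (q=3, t=8): produces B7=F

Answer: 1, 2, 3, 4, 5, 6, 8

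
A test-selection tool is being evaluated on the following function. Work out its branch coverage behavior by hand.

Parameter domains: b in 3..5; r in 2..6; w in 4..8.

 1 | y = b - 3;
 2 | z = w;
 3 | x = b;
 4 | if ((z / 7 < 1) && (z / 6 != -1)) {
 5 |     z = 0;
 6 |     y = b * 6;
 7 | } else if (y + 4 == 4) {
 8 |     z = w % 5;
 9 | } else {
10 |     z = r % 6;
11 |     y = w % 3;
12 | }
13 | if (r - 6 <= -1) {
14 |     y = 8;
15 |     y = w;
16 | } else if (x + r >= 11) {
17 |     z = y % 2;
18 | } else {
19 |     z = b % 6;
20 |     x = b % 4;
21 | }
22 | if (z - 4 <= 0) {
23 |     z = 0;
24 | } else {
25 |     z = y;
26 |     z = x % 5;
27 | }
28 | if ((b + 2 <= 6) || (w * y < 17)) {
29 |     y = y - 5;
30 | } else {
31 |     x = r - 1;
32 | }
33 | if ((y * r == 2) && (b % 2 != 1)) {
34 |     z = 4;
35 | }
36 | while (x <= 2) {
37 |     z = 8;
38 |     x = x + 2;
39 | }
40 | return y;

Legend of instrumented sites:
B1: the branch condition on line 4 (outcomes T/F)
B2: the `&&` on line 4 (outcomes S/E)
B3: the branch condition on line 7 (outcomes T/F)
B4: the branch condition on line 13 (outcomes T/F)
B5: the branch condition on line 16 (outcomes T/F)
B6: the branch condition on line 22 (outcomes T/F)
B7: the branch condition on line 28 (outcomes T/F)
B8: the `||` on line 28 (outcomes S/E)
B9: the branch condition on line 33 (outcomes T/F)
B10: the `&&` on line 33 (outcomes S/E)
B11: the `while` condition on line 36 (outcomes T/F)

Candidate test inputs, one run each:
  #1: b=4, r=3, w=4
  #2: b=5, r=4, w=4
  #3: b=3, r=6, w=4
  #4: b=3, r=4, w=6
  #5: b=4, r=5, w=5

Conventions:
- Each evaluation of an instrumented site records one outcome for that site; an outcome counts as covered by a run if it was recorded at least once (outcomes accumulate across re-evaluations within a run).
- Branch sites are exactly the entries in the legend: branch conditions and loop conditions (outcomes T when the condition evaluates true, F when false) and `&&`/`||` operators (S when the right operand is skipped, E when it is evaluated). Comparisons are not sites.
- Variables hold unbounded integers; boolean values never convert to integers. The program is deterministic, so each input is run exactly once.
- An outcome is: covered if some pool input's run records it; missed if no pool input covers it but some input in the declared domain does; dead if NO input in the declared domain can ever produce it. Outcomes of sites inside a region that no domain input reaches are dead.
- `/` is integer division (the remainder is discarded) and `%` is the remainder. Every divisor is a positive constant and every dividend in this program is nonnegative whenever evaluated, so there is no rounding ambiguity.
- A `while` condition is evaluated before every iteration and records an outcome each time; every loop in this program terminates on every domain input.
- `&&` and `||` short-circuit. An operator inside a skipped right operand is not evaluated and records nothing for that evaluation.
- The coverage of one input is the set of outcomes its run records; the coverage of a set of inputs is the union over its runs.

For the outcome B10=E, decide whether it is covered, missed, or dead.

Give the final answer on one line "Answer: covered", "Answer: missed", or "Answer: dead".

no pool input records B10=E
but domain input (b=3, r=2, w=6) does record it -> reachable, so missed

Answer: missed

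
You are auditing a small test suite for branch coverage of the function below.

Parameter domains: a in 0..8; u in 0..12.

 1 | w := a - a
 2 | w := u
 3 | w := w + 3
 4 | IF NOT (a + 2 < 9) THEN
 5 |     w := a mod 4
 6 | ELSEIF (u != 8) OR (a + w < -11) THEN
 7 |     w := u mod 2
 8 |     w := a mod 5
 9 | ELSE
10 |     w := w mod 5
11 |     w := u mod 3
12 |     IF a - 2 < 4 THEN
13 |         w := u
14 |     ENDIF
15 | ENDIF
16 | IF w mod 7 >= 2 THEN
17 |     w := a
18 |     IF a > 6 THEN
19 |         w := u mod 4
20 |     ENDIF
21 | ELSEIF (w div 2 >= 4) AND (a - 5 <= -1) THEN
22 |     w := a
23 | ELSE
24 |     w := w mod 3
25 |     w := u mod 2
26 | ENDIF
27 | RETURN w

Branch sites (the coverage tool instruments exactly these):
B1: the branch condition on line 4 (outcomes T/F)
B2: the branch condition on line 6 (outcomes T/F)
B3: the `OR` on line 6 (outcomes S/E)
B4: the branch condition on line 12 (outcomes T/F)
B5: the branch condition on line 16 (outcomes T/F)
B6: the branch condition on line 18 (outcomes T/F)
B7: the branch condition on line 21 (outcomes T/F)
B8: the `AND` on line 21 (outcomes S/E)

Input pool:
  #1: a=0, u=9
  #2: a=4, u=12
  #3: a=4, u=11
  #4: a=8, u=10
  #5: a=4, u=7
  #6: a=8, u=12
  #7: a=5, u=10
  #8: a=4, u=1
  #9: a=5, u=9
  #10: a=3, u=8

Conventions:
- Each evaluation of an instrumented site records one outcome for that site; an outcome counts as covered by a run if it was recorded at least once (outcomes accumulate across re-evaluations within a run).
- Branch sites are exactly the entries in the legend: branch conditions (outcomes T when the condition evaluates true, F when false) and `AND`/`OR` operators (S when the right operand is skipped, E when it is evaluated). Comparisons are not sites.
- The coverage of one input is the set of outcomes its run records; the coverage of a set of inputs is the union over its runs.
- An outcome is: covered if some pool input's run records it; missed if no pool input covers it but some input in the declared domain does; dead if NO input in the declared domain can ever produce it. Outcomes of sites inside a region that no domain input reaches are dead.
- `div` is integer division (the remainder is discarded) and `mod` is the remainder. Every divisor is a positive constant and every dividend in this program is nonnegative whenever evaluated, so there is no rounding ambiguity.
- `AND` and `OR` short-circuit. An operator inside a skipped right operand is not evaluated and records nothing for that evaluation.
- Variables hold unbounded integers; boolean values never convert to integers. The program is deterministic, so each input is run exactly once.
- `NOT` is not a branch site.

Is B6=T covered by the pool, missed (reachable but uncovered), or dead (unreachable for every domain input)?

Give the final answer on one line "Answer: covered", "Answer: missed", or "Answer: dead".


no pool input records B6=T
but domain input (a=7, u=0) does record it -> reachable, so missed
Answer: missed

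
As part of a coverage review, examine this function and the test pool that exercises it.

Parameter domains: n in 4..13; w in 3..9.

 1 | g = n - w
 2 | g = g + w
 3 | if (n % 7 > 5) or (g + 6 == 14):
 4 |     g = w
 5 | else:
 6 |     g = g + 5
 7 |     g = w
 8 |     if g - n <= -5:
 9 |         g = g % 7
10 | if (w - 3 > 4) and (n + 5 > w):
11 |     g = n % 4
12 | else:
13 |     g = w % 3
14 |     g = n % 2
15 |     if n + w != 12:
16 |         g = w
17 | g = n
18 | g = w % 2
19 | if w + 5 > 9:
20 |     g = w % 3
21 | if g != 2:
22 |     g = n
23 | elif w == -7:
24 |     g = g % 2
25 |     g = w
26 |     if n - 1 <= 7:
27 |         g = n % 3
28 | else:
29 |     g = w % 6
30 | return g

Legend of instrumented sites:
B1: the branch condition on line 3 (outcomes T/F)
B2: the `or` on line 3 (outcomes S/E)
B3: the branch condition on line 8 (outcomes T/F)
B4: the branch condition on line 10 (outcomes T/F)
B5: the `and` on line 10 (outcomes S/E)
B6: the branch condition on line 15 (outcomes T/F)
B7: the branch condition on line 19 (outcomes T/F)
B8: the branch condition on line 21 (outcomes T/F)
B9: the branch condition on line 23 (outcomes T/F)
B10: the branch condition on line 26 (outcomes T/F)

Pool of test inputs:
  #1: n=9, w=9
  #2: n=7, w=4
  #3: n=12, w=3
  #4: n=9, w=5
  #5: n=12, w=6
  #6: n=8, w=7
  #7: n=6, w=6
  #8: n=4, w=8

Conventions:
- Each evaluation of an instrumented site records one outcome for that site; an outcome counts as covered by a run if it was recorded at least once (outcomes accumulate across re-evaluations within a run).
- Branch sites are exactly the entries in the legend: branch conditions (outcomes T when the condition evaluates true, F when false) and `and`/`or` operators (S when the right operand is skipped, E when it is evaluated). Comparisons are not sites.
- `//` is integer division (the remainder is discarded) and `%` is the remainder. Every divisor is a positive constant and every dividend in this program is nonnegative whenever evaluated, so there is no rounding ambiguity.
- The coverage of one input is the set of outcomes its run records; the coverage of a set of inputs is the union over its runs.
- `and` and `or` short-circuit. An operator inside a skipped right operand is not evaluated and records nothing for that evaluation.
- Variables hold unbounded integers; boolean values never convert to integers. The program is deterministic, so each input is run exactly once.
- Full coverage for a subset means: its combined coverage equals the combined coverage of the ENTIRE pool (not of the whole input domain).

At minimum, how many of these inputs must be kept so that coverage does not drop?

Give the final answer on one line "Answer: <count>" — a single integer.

#1 (n=9, w=9) -> B2->E, B1->F, B3->F, B5->E, B4->T, B7->T, B8->T; covered: B1=F, B2=E, B3=F, B4=T, B5=E, B7=T, B8=T
#2 (n=7, w=4) -> B2->E, B1->F, B3->F, B5->S, B4->F, B6->T, B7->F, B8->T; covered: B1=F, B2=E, B3=F, B4=F, B5=S, B6=T, B7=F, B8=T
#3 (n=12, w=3) -> B2->E, B1->F, B3->T, B5->S, B4->F, B6->T, B7->F, B8->T; covered: B1=F, B2=E, B3=T, B4=F, B5=S, B6=T, B7=F, B8=T
#4 (n=9, w=5) -> B2->E, B1->F, B3->F, B5->S, B4->F, B6->T, B7->T, B8->F, B9->F; covered: B1=F, B2=E, B3=F, B4=F, B5=S, B6=T, B7=T, B8=F, B9=F
#5 (n=12, w=6) -> B2->E, B1->F, B3->T, B5->S, B4->F, B6->T, B7->T, B8->T; covered: B1=F, B2=E, B3=T, B4=F, B5=S, B6=T, B7=T, B8=T
#6 (n=8, w=7) -> B2->E, B1->T, B5->S, B4->F, B6->T, B7->T, B8->T; covered: B1=T, B2=E, B4=F, B5=S, B6=T, B7=T, B8=T
#7 (n=6, w=6) -> B2->S, B1->T, B5->S, B4->F, B6->F, B7->T, B8->T; covered: B1=T, B2=S, B4=F, B5=S, B6=F, B7=T, B8=T
#8 (n=4, w=8) -> B2->E, B1->F, B3->F, B5->E, B4->T, B7->T, B8->F, B9->F; covered: B1=F, B2=E, B3=F, B4=T, B5=E, B7=T, B8=F, B9=F
the full pool covers 17 outcomes: B1=T, B1=F, B2=S, B2=E, B3=T, B3=F, B4=T, B4=F, B5=S, B5=E, B6=T, B6=F, B7=T, B7=F, B8=T, B8=F, B9=F
no size-1 subset reaches all 17 outcomes (best union: 9/17)
no size-2 subset reaches all 17 outcomes (best union: 14/17)
inputs {3, 7, 8} (size 3) cover everything; no size-3 subset with a lexicographically smaller index list covers all 17

Answer: 3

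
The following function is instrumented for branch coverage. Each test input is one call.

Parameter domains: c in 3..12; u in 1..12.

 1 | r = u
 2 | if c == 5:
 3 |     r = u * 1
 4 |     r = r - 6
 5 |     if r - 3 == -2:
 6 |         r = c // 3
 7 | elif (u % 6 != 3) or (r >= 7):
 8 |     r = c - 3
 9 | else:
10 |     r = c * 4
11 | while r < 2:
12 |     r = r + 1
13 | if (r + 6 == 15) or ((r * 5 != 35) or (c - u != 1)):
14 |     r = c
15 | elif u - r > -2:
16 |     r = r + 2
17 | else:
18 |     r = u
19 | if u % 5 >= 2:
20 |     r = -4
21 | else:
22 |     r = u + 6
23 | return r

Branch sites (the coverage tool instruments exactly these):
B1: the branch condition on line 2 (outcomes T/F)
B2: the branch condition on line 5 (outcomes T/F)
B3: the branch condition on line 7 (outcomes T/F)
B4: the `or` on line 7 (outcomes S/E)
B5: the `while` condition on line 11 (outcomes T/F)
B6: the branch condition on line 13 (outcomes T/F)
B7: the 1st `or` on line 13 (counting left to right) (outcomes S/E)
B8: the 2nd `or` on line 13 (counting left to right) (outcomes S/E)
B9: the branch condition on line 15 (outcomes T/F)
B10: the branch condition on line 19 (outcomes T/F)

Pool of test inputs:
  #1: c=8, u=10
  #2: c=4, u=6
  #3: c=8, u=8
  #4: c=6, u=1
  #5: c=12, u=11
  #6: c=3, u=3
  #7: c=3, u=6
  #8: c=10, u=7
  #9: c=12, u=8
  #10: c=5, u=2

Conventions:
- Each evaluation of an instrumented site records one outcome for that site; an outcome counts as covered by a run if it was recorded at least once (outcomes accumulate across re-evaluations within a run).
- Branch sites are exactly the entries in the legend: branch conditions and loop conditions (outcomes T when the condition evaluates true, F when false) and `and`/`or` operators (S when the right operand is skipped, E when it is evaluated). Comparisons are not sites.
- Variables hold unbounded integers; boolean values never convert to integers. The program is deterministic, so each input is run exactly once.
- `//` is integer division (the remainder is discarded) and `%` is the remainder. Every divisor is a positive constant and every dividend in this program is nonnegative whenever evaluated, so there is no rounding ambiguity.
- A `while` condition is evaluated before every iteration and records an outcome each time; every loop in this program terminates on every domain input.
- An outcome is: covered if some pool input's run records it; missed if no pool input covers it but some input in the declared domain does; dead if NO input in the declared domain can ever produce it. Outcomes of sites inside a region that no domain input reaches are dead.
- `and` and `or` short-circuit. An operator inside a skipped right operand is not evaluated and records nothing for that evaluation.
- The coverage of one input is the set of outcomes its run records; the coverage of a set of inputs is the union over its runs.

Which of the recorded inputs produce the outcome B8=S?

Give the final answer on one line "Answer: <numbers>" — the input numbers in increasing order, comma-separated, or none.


input #1 (c=8, u=10): hits B8=S
input #2 (c=4, u=6): hits B8=S
input #3 (c=8, u=8): hits B8=S
input #4 (c=6, u=1): hits B8=S
input #5 (c=12, u=11): never hits B8=S
input #6 (c=3, u=3): hits B8=S
input #7 (c=3, u=6): hits B8=S
input #8 (c=10, u=7): never hits B8=S
input #9 (c=12, u=8): never hits B8=S
input #10 (c=5, u=2): hits B8=S
Answer: 1, 2, 3, 4, 6, 7, 10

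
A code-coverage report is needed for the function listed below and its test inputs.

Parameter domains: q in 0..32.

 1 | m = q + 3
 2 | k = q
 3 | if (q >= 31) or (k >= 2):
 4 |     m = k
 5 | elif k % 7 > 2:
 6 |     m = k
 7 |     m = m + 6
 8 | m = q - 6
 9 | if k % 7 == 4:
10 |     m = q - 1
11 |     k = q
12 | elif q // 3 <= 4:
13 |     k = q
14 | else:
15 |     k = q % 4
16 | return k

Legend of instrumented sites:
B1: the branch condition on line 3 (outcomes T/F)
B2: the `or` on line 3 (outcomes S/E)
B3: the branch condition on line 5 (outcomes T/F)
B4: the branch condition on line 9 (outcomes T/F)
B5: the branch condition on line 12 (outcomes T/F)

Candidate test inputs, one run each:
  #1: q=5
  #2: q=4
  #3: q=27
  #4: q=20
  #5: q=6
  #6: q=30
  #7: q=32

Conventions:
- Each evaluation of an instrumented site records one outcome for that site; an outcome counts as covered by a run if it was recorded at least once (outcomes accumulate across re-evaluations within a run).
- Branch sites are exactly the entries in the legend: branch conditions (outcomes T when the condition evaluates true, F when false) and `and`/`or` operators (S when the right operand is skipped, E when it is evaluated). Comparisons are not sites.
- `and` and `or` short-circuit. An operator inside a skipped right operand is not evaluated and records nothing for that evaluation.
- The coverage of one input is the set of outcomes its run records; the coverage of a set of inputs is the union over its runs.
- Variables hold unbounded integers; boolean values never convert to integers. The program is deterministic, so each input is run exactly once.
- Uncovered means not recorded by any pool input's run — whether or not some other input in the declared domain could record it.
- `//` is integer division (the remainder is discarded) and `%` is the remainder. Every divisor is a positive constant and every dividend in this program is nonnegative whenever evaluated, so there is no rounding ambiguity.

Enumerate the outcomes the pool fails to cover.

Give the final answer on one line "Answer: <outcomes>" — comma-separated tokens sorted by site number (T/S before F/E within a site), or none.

run #1 (q=5) runs B2->E, B1->T, B4->F, B5->T; records B1=T, B2=E, B4=F, B5=T
run #2 (q=4) runs B2->E, B1->T, B4->T; records B1=T, B2=E, B4=T
run #3 (q=27) runs B2->E, B1->T, B4->F, B5->F; records B1=T, B2=E, B4=F, B5=F
run #4 (q=20) runs B2->E, B1->T, B4->F, B5->F; records B1=T, B2=E, B4=F, B5=F
run #5 (q=6) runs B2->E, B1->T, B4->F, B5->T; records B1=T, B2=E, B4=F, B5=T
run #6 (q=30) runs B2->E, B1->T, B4->F, B5->F; records B1=T, B2=E, B4=F, B5=F
run #7 (q=32) runs B2->S, B1->T, B4->T; records B1=T, B2=S, B4=T
union over the pool: B1=T, B2=S, B2=E, B4=T, B4=F, B5=T, B5=F
uncovered (3 of 10): B1=F, B3=T, B3=F

Answer: B1=F, B3=T, B3=F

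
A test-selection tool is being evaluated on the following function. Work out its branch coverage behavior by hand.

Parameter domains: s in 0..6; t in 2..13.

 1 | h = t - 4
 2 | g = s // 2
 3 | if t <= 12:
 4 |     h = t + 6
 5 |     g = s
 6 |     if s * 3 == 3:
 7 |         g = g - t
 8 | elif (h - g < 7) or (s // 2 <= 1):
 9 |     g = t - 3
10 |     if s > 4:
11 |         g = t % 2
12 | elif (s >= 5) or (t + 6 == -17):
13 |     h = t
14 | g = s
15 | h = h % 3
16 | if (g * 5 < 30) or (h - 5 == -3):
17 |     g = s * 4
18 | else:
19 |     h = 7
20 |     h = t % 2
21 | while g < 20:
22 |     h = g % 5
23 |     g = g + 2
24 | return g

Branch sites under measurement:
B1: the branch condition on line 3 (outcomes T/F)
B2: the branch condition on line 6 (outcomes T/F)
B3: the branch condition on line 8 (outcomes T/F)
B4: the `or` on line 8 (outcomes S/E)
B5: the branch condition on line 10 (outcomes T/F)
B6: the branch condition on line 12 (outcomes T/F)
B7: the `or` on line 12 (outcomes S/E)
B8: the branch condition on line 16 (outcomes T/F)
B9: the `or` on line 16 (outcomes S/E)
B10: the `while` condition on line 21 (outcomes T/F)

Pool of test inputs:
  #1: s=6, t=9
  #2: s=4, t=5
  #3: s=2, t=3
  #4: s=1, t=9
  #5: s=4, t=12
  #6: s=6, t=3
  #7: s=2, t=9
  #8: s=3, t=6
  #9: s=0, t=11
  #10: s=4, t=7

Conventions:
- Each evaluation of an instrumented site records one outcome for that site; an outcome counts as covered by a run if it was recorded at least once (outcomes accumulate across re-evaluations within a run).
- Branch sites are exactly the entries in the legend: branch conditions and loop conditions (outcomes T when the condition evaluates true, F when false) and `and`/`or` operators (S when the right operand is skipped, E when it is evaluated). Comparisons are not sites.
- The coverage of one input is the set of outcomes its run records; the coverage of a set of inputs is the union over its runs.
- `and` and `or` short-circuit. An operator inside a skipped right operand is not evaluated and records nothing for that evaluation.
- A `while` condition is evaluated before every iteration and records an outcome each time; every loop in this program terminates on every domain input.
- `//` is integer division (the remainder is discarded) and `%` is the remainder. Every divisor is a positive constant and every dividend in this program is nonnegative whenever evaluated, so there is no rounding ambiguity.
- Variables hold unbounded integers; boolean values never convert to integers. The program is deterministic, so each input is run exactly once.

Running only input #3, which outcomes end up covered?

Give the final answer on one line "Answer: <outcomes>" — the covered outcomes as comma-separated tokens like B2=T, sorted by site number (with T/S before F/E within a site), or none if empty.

Simulating input #3 (s=2, t=3) step by step:
  B1->T, B2->F, B9->S, B8->T, B10->T, B10->T, B10->T, B10->T, B10->T, B10->T
  B10->F
distinct outcomes covered: B1=T, B2=F, B8=T, B9=S, B10=T, B10=F

Answer: B1=T, B2=F, B8=T, B9=S, B10=T, B10=F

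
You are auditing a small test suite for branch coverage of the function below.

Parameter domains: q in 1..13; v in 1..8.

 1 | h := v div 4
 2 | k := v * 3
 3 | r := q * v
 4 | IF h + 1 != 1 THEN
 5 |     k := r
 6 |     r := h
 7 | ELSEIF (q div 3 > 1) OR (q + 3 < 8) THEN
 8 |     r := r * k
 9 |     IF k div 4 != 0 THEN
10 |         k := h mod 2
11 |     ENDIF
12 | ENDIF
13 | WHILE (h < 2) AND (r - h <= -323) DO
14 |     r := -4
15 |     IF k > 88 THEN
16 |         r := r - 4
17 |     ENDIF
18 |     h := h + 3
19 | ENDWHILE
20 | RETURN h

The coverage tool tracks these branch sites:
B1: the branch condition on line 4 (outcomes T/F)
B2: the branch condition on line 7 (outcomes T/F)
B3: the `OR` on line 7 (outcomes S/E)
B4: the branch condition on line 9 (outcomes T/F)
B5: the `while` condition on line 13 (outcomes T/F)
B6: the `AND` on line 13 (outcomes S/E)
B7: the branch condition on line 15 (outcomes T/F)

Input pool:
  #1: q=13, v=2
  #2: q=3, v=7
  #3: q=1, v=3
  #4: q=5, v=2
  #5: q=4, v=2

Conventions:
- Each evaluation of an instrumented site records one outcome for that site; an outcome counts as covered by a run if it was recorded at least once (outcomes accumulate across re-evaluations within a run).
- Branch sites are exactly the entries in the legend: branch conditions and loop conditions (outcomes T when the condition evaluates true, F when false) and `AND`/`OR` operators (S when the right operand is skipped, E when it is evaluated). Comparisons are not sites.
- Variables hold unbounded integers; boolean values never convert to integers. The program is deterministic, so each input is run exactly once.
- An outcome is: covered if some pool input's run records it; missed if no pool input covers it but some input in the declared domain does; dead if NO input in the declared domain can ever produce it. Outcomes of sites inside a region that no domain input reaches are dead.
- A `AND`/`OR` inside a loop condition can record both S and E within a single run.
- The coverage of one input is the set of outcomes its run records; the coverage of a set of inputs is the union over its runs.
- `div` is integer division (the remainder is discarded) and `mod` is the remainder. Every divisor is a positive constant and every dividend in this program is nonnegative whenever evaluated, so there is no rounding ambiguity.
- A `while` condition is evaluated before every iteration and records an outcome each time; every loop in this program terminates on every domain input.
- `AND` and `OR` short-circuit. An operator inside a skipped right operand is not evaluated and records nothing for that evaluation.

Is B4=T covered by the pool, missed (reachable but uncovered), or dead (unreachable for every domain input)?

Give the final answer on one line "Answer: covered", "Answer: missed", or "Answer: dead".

B4=T is recorded by pool input(s) 1, 3, 5 -> covered

Answer: covered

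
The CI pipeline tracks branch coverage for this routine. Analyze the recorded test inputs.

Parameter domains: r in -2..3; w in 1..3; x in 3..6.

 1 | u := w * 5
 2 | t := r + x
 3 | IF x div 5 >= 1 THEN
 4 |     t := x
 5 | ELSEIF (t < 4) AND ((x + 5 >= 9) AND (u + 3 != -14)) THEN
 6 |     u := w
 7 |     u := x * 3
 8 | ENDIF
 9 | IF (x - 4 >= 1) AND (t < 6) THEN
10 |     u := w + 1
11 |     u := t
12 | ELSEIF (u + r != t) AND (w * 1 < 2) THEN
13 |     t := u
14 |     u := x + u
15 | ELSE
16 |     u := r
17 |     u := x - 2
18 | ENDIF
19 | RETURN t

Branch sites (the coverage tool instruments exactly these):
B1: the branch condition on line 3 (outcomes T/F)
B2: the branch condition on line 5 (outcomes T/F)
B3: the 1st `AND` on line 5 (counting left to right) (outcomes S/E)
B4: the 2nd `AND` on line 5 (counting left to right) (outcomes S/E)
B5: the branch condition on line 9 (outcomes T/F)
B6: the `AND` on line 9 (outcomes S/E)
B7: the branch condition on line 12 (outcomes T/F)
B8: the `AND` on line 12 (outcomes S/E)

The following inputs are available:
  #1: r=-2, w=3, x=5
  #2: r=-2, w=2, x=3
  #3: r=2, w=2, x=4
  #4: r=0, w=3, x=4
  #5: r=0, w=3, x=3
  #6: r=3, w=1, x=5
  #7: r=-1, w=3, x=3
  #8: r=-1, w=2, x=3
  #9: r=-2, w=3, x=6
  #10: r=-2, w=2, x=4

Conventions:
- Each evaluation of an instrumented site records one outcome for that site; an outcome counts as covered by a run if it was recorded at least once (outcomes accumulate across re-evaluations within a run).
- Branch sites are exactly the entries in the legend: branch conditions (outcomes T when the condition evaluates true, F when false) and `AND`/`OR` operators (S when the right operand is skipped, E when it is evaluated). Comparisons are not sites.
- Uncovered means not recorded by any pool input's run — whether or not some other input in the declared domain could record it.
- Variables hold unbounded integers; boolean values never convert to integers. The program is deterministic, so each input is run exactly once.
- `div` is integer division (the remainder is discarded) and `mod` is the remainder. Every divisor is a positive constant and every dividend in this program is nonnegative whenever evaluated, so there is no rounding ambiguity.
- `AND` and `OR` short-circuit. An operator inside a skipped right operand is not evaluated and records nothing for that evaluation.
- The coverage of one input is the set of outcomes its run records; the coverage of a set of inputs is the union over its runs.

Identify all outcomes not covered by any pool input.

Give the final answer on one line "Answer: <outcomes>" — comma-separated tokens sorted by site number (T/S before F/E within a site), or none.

run #1 (r=-2, w=3, x=5) runs B1->T, B6->E, B5->T; records B1=T, B5=T, B6=E
run #2 (r=-2, w=2, x=3) runs B1->F, B3->E, B4->S, B2->F, B6->S, B5->F, B8->E, B7->F; records B1=F, B2=F, B3=E, B4=S, B5=F, B6=S, B7=F, B8=E
run #3 (r=2, w=2, x=4) runs B1->F, B3->S, B2->F, B6->S, B5->F, B8->E, B7->F; records B1=F, B2=F, B3=S, B5=F, B6=S, B7=F, B8=E
run #4 (r=0, w=3, x=4) runs B1->F, B3->S, B2->F, B6->S, B5->F, B8->E, B7->F; records B1=F, B2=F, B3=S, B5=F, B6=S, B7=F, B8=E
run #5 (r=0, w=3, x=3) runs B1->F, B3->E, B4->S, B2->F, B6->S, B5->F, B8->E, B7->F; records B1=F, B2=F, B3=E, B4=S, B5=F, B6=S, B7=F, B8=E
run #6 (r=3, w=1, x=5) runs B1->T, B6->E, B5->T; records B1=T, B5=T, B6=E
run #7 (r=-1, w=3, x=3) runs B1->F, B3->E, B4->S, B2->F, B6->S, B5->F, B8->E, B7->F; records B1=F, B2=F, B3=E, B4=S, B5=F, B6=S, B7=F, B8=E
run #8 (r=-1, w=2, x=3) runs B1->F, B3->E, B4->S, B2->F, B6->S, B5->F, B8->E, B7->F; records B1=F, B2=F, B3=E, B4=S, B5=F, B6=S, B7=F, B8=E
run #9 (r=-2, w=3, x=6) runs B1->T, B6->E, B5->F, B8->E, B7->F; records B1=T, B5=F, B6=E, B7=F, B8=E
run #10 (r=-2, w=2, x=4) runs B1->F, B3->E, B4->E, B2->T, B6->S, B5->F, B8->E, B7->F; records B1=F, B2=T, B3=E, B4=E, B5=F, B6=S, B7=F, B8=E
union over the pool: B1=T, B1=F, B2=T, B2=F, B3=S, B3=E, B4=S, B4=E, B5=T, B5=F, B6=S, B6=E, B7=F, B8=E
uncovered (2 of 16): B7=T, B8=S

Answer: B7=T, B8=S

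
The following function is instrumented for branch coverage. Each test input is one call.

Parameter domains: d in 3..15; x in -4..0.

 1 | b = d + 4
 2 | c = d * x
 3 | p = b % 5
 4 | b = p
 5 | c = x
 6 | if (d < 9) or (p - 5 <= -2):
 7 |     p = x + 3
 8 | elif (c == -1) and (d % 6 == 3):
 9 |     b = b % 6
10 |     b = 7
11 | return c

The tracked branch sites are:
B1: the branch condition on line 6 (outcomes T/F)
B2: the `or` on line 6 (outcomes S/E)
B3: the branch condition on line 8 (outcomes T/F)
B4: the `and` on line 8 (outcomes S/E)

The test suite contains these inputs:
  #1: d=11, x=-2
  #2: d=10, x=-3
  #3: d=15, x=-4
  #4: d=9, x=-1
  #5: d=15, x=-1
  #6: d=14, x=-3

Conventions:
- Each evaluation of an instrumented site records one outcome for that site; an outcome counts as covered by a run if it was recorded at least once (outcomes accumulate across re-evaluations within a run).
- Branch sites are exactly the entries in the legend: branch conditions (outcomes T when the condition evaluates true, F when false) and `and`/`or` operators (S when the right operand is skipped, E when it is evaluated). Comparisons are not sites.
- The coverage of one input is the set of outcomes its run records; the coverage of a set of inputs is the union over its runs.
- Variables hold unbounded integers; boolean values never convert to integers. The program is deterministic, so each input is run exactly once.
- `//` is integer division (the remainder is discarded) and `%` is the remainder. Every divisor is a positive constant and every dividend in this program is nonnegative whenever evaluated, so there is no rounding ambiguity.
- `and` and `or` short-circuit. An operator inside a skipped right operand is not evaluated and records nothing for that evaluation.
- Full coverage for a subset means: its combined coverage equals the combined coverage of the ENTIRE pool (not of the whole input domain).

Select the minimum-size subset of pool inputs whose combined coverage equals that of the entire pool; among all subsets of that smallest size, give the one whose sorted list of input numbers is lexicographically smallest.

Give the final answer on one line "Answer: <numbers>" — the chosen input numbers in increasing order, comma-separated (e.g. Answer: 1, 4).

input #1, d=11, x=-2: events B2->E, B1->T; outcomes B1=T, B2=E
input #2, d=10, x=-3: events B2->E, B1->F, B4->S, B3->F; outcomes B1=F, B2=E, B3=F, B4=S
input #3, d=15, x=-4: events B2->E, B1->F, B4->S, B3->F; outcomes B1=F, B2=E, B3=F, B4=S
input #4, d=9, x=-1: events B2->E, B1->T; outcomes B1=T, B2=E
input #5, d=15, x=-1: events B2->E, B1->F, B4->E, B3->T; outcomes B1=F, B2=E, B3=T, B4=E
input #6, d=14, x=-3: events B2->E, B1->T; outcomes B1=T, B2=E
pool-wide coverage (7 outcomes): B1=T, B1=F, B2=E, B3=T, B3=F, B4=S, B4=E
every size-1 subset falls short of the 7 outcomes (best: 4/7)
every size-2 subset falls short of the 7 outcomes (best: 6/7)
at size 3, {1, 2, 5} reaches all 7 outcomes; every lexicographically earlier size-3 subset fails

Answer: 1, 2, 5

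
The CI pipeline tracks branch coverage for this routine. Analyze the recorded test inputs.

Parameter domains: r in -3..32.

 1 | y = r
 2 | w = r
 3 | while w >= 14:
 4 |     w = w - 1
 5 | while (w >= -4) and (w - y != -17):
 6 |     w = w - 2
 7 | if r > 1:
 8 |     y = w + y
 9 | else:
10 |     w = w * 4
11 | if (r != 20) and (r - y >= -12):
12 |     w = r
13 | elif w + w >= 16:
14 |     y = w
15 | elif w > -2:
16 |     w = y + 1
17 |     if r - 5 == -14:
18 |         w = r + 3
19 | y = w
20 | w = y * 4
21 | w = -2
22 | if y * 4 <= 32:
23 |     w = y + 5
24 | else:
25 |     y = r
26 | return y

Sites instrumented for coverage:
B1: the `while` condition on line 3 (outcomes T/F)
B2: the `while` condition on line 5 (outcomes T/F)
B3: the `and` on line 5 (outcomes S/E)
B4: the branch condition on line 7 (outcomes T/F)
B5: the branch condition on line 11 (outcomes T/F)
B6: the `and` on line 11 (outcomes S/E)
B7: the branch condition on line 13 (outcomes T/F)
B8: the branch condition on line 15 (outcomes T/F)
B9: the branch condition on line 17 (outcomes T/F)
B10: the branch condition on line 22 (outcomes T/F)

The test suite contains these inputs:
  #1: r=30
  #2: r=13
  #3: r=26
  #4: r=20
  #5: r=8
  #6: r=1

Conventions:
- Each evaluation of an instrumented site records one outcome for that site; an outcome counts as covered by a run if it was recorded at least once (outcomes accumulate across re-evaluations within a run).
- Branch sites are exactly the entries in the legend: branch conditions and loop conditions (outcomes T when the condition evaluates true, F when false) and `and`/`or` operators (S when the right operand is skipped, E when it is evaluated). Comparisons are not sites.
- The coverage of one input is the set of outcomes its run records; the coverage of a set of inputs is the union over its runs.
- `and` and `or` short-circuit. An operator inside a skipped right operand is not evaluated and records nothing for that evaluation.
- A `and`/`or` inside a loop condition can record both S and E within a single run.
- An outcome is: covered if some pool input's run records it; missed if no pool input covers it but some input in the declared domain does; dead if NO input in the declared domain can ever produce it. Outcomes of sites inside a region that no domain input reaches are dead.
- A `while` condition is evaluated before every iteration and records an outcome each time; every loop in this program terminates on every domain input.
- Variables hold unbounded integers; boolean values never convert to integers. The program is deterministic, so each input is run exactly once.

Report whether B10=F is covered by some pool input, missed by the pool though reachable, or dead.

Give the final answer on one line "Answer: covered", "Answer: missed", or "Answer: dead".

B10=F is recorded by pool input(s) 1, 2, 3, 4 -> covered

Answer: covered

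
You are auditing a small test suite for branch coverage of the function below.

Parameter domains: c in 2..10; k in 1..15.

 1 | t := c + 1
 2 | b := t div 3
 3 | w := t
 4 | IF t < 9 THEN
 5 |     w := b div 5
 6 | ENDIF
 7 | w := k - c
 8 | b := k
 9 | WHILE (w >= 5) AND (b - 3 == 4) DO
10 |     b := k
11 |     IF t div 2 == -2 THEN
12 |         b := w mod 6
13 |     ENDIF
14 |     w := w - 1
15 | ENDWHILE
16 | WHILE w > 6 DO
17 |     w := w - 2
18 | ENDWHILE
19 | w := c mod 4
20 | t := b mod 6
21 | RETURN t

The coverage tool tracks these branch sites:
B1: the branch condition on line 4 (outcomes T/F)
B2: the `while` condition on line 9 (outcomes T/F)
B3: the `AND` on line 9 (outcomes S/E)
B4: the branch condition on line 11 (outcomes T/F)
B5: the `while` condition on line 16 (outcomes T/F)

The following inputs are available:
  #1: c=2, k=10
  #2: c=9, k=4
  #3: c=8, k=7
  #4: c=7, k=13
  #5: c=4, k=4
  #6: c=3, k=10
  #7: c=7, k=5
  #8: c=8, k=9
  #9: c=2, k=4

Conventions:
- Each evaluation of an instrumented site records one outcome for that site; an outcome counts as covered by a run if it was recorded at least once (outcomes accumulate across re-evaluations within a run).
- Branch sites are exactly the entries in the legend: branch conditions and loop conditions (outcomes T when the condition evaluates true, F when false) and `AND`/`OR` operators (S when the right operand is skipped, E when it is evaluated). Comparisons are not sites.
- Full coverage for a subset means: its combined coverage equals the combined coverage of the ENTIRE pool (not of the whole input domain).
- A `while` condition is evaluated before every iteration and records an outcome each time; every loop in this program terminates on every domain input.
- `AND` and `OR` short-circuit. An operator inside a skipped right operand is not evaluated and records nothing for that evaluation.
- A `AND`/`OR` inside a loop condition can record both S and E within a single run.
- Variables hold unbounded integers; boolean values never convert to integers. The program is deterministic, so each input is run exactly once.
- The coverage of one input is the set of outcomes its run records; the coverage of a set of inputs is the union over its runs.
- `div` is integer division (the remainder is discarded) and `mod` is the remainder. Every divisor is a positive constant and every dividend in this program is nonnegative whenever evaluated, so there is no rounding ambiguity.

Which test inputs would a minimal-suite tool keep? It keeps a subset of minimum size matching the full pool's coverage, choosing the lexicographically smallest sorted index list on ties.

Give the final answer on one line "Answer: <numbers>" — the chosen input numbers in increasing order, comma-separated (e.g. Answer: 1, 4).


input #1, c=2, k=10: outcomes B1=T, B2=F, B3=E, B5=T, B5=F
input #2, c=9, k=4: outcomes B1=F, B2=F, B3=S, B5=F
input #3, c=8, k=7: outcomes B1=F, B2=F, B3=S, B5=F
input #4, c=7, k=13: outcomes B1=T, B2=F, B3=E, B5=F
input #5, c=4, k=4: outcomes B1=T, B2=F, B3=S, B5=F
input #6, c=3, k=10: outcomes B1=T, B2=F, B3=E, B5=T, B5=F
input #7, c=7, k=5: outcomes B1=T, B2=F, B3=S, B5=F
input #8, c=8, k=9: outcomes B1=F, B2=F, B3=S, B5=F
input #9, c=2, k=4: outcomes B1=T, B2=F, B3=S, B5=F
union over all inputs: B1=T, B1=F, B2=F, B3=S, B3=E, B5=T, B5=F (7 outcomes)
checked all size-1 subsets: none covers 7 outcomes (max 5/7)
at size 2, {1, 2} reaches all 7 outcomes; every lexicographically earlier size-2 subset fails
Answer: 1, 2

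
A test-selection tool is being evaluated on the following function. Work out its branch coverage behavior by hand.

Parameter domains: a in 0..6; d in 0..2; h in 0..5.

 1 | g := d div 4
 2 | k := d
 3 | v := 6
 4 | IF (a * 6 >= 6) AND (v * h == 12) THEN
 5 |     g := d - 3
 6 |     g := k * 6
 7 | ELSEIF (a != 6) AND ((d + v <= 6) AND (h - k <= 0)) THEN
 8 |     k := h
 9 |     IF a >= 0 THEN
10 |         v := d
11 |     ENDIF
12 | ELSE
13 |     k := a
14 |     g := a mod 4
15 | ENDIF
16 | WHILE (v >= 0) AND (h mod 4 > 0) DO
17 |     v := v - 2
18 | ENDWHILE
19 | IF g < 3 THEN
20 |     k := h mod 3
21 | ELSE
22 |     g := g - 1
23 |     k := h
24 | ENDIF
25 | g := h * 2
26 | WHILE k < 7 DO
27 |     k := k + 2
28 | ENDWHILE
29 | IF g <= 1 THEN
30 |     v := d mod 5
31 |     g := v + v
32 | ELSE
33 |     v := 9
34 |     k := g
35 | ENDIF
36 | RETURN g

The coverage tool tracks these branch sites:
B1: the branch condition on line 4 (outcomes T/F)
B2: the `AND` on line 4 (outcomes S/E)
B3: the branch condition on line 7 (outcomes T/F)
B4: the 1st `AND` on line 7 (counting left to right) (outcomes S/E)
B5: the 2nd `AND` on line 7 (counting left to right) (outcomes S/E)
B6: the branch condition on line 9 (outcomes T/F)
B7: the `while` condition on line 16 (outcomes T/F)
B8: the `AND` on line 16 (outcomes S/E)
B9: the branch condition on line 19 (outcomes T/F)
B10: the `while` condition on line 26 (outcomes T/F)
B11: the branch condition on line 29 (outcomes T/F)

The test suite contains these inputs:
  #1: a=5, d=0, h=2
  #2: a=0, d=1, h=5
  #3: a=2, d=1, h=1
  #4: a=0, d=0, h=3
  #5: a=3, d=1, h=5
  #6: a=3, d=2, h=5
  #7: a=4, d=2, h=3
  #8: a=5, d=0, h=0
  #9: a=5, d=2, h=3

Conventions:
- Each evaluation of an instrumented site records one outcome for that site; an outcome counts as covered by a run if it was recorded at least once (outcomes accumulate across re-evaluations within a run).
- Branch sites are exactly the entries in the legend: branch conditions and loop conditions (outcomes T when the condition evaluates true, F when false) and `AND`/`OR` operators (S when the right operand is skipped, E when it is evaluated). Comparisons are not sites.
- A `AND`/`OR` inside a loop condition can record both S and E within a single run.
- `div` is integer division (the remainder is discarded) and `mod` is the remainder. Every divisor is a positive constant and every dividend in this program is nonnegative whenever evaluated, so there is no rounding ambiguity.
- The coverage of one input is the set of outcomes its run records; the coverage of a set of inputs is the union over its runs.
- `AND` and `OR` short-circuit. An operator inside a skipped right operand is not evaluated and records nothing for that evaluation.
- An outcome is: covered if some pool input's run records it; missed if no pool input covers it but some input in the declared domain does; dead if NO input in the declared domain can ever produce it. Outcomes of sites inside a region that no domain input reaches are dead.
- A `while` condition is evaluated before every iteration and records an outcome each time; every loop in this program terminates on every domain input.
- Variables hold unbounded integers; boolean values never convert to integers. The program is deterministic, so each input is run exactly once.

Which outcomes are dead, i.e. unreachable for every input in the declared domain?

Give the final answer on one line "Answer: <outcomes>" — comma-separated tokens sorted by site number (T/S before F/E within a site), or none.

running all 126 domain inputs and tallying outcomes:
  B6=F: zero occurrences over every domain input -> dead
  reachable outcomes have witnesses, e.g. B1=T (e.g. a=1, d=0, h=2), B1=F (e.g. a=0, d=0, h=0), B2=S (e.g. a=0, d=0, h=0), B2=E (e.g. a=1, d=0, h=0)

Answer: B6=F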